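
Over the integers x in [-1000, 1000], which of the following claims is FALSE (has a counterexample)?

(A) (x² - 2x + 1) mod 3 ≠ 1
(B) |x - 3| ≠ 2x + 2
(A) x = 0: LHS = (0² - 2·0 + 1) mod 3 = 1 mod 3 = 1; 1 ≠ 1 — FAILS

(B) Track d = LHS − RHS over the integers in [-1000, 1000]. Equality would need d = 0, but d changes sign only between consecutive integers, jumping over 0:
x = 0: LHS = |0 - 3| = |-3| = 3, RHS = 2·0 + 2 = 2; 3 ≠ 2 — holds  (d = 1)
x = 1: LHS = |1 - 3| = |-2| = 2, RHS = 2·1 + 2 = 4; 2 ≠ 4 — holds  (d = -2)
Away from these crossings d keeps a constant sign, and checking every integer in [-1000, 1000] confirms d ≠ 0 throughout. Hence the two sides are never equal, so the relation holds for every integer in [-1000, 1000].

Only (A) has a counterexample.

Answer: A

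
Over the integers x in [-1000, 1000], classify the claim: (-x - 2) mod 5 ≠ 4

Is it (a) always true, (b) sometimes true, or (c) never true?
Holds at x = 0: LHS = (-0 - 2) mod 5 = (-2) mod 5 = 3; 3 ≠ 4 — holds
Fails at x = -1: LHS = (-(-1) - 2) mod 5 = (-1) mod 5 = 4; 4 ≠ 4 — FAILS
It is satisfied by some integers in the range but not all.

Answer: Sometimes true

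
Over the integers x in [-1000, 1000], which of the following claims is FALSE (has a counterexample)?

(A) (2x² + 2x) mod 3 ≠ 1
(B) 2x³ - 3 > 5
(A) x = 1: LHS = (2·1² + 2·1) mod 3 = 4 mod 3 = 1; 1 ≠ 1 — FAILS
(B) x = 0: LHS = 2·0³ - 3 = -3; -3 > 5 — FAILS

Answer: Both A and B are false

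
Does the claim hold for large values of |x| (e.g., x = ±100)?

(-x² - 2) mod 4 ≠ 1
x = 100: LHS = (-100² - 2) mod 4 = (-10002) mod 4 = 2; 2 ≠ 1 — holds
x = -100: LHS = (-(-100)² - 2) mod 4 = (-10002) mod 4 = 2; 2 ≠ 1 — holds

Answer: Yes, holds for both x = 100 and x = -100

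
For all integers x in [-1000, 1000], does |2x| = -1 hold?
The claim fails at x = 0:
x = 0: LHS = |2·0| = |0| = 0; 0 = -1 — FAILS

Because a single integer refutes it, the statement is false.

Answer: False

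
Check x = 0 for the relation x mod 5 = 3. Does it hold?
x = 0: LHS = 0 mod 5 = 0; 0 = 3 — FAILS

The relation fails at x = 0, so x = 0 is a counterexample.

Answer: No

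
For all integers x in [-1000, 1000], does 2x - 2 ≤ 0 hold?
The claim fails at x = 2:
x = 2: LHS = 2·2 - 2 = 2; 2 ≤ 0 — FAILS

Because a single integer refutes it, the statement is false.

Answer: False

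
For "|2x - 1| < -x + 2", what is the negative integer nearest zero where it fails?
Testing negative integers from -1 downward:
x = -1: LHS = |2·(-1) - 1| = |-3| = 3, RHS = -(-1) + 2 = 3; 3 < 3 — FAILS  ← closest negative counterexample to 0

Answer: x = -1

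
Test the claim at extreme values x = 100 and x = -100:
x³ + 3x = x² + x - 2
x = 100: LHS = 100³ + 3·100 = 1000300, RHS = 100² + 100 - 2 = 10098; 1000300 = 10098 — FAILS
x = -100: LHS = (-100)³ + 3·(-100) = -1000300, RHS = (-100)² + (-100) - 2 = 9898; -1000300 = 9898 — FAILS

Answer: No, fails for both x = 100 and x = -100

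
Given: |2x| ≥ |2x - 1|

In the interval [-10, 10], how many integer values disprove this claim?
Counterexamples in [-10, 10]: {-10, -9, -8, -7, -6, -5, -4, -3, -2, -1, 0}.

Counting them gives 11 values.

Answer: 11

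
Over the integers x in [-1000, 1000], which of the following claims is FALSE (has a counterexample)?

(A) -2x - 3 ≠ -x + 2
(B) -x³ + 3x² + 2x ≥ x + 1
(A) x = -5: LHS = -2·(-5) - 3 = 7, RHS = -(-5) + 2 = 7; 7 ≠ 7 — FAILS
(B) x = 0: LHS = -0³ + 3·0² + 2·0 = 0, RHS = 0 + 1 = 1; 0 ≥ 1 — FAILS

Answer: Both A and B are false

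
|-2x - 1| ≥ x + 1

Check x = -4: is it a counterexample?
Substitute x = -4 into the relation:
x = -4: LHS = |-2·(-4) - 1| = |7| = 7, RHS = (-4) + 1 = -3; 7 ≥ -3 — holds

The relation holds at x = -4, so it is not a counterexample.

Answer: No, x = -4 is not a counterexample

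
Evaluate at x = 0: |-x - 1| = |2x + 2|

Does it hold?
x = 0: LHS = |-0 - 1| = |-1| = 1, RHS = |2·0 + 2| = |2| = 2; 1 = 2 — FAILS

The relation fails at x = 0, so x = 0 is a counterexample.

Answer: No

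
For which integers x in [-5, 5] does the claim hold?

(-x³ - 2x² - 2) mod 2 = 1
Holds for: {-5, -3, -1, 1, 3, 5}
Fails for: {-4, -2, 0, 2, 4}

Answer: {-5, -3, -1, 1, 3, 5}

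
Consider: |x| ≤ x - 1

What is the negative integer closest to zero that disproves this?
Testing negative integers from -1 downward:
x = -1: LHS = |-1| = 1, RHS = (-1) - 1 = -2; 1 ≤ -2 — FAILS  ← closest negative counterexample to 0

Answer: x = -1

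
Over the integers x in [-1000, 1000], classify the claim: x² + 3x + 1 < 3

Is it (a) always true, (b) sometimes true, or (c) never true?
Holds at x = 0: LHS = 0² + 3·0 + 1 = 1; 1 < 3 — holds
Fails at x = 1: LHS = 1² + 3·1 + 1 = 5; 5 < 3 — FAILS
It is satisfied by some integers in the range but not all.

Answer: Sometimes true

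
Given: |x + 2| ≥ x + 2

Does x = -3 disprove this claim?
Substitute x = -3 into the relation:
x = -3: LHS = |(-3) + 2| = |-1| = 1, RHS = (-3) + 2 = -1; 1 ≥ -1 — holds

The relation holds at x = -3, so it is not a counterexample.

Answer: No, x = -3 is not a counterexample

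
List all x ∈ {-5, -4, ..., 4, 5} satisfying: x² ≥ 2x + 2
Holds for: {-5, -4, -3, -2, -1, 3, 4, 5}
Fails for: {0, 1, 2}

Answer: {-5, -4, -3, -2, -1, 3, 4, 5}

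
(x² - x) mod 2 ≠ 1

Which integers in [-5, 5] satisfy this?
For a polynomial with integer coefficients, its value mod 2 depends only on x mod 2, so it suffices to check one representative of each residue class, x = 0, 1:
x = 0: LHS = (0² - 0) mod 2 = 0 mod 2 = 0; 0 ≠ 1 — holds
x = 1: LHS = (1² - 1) mod 2 = 0 mod 2 = 0; 0 ≠ 1 — holds
The relation holds in every residue class, so the relation holds for every integer in [-5, 5].

Answer: All integers in [-5, 5]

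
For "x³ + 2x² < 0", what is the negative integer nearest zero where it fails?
Testing negative integers from -1 downward:
x = -1: LHS = (-1)³ + 2·(-1)² = 1; 1 < 0 — FAILS  ← closest negative counterexample to 0

Answer: x = -1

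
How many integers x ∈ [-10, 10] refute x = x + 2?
Counterexamples in [-10, 10]: {-10, -9, -8, -7, -6, -5, -4, -3, -2, -1, 0, 1, 2, 3, 4, 5, 6, 7, 8, 9, 10}.

Counting them gives 21 values.

Answer: 21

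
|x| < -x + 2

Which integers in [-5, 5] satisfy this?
Holds for: {-5, -4, -3, -2, -1, 0}
Fails for: {1, 2, 3, 4, 5}

Answer: {-5, -4, -3, -2, -1, 0}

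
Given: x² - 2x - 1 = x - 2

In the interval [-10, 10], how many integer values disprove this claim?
Counterexamples in [-10, 10]: {-10, -9, -8, -7, -6, -5, -4, -3, -2, -1, 0, 1, 2, 3, 4, 5, 6, 7, 8, 9, 10}.

Counting them gives 21 values.

Answer: 21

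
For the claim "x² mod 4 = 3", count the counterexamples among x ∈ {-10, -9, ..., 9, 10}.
Counterexamples in [-10, 10]: {-10, -9, -8, -7, -6, -5, -4, -3, -2, -1, 0, 1, 2, 3, 4, 5, 6, 7, 8, 9, 10}.

Counting them gives 21 values.

Answer: 21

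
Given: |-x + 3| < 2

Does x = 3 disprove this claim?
Substitute x = 3 into the relation:
x = 3: LHS = |-3 + 3| = |0| = 0; 0 < 2 — holds

The claim holds here, so x = 3 is not a counterexample. (A counterexample exists elsewhere, e.g. x = 0.)

Answer: No, x = 3 is not a counterexample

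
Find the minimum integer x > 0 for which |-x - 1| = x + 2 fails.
Testing positive integers:
x = 1: LHS = |-1 - 1| = |-2| = 2, RHS = 1 + 2 = 3; 2 = 3 — FAILS  ← smallest positive counterexample

Answer: x = 1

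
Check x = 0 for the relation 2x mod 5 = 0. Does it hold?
x = 0: LHS = (2·0) mod 5 = 0 mod 5 = 0; 0 = 0 — holds

The relation is satisfied at x = 0.

Answer: Yes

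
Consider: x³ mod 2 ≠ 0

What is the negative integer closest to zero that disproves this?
Testing negative integers from -1 downward:
x = -1: LHS = ((-1)³) mod 2 = (-1) mod 2 = 1; 1 ≠ 0 — holds
x = -2: LHS = ((-2)³) mod 2 = (-8) mod 2 = 0; 0 ≠ 0 — FAILS  ← closest negative counterexample to 0

Answer: x = -2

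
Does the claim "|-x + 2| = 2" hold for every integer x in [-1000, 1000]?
The claim fails at x = 1:
x = 1: LHS = |-1 + 2| = |1| = 1; 1 = 2 — FAILS

Because a single integer refutes it, the statement is false.

Answer: False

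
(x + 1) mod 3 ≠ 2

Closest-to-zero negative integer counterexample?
Testing negative integers from -1 downward:
x = -1: LHS = ((-1) + 1) mod 3 = 0 mod 3 = 0; 0 ≠ 2 — holds
x = -2: LHS = ((-2) + 1) mod 3 = (-1) mod 3 = 2; 2 ≠ 2 — FAILS  ← closest negative counterexample to 0

Answer: x = -2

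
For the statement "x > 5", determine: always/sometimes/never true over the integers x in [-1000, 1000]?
Holds at x = 6: 6 > 5 — holds
Fails at x = 0: 0 > 5 — FAILS
It is satisfied by some integers in the range but not all.

Answer: Sometimes true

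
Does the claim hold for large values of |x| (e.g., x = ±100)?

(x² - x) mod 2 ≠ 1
x = 100: LHS = (100² - 100) mod 2 = 9900 mod 2 = 0; 0 ≠ 1 — holds
x = -100: LHS = ((-100)² - (-100)) mod 2 = 10100 mod 2 = 0; 0 ≠ 1 — holds

Answer: Yes, holds for both x = 100 and x = -100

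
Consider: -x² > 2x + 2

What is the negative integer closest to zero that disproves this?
Testing negative integers from -1 downward:
x = -1: LHS = -(-1)² = -1, RHS = 2·(-1) + 2 = 0; -1 > 0 — FAILS  ← closest negative counterexample to 0

Answer: x = -1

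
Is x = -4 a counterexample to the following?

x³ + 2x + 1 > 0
Substitute x = -4 into the relation:
x = -4: LHS = (-4)³ + 2·(-4) + 1 = -71; -71 > 0 — FAILS

Since the claim fails at x = -4, this value is a counterexample.

Answer: Yes, x = -4 is a counterexample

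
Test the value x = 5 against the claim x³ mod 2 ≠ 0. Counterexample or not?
Substitute x = 5 into the relation:
x = 5: LHS = (5³) mod 2 = 125 mod 2 = 1; 1 ≠ 0 — holds

The claim holds here, so x = 5 is not a counterexample. (A counterexample exists elsewhere, e.g. x = 0.)

Answer: No, x = 5 is not a counterexample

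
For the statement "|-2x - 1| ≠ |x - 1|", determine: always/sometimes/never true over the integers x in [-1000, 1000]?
Holds at x = 1: LHS = |-2·1 - 1| = |-3| = 3, RHS = |1 - 1| = |0| = 0; 3 ≠ 0 — holds
Fails at x = 0: LHS = |-2·0 - 1| = |-1| = 1, RHS = |0 - 1| = |-1| = 1; 1 ≠ 1 — FAILS
It is satisfied by some integers in the range but not all.

Answer: Sometimes true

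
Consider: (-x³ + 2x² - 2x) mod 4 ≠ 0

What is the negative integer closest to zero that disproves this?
Testing negative integers from -1 downward:
x = -1: LHS = (-(-1)³ + 2·(-1)² - 2·(-1)) mod 4 = 5 mod 4 = 1; 1 ≠ 0 — holds
x = -2: LHS = (-(-2)³ + 2·(-2)² - 2·(-2)) mod 4 = 20 mod 4 = 0; 0 ≠ 0 — FAILS  ← closest negative counterexample to 0

Answer: x = -2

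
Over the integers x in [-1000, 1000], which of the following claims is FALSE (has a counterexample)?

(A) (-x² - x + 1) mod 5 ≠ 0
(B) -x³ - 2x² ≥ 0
(A) x = 2: LHS = (-2² - 2 + 1) mod 5 = (-5) mod 5 = 0; 0 ≠ 0 — FAILS
(B) x = 1: LHS = -1³ - 2·1² = -3; -3 ≥ 0 — FAILS

Answer: Both A and B are false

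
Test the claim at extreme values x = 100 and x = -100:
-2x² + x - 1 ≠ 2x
x = 100: LHS = -2·100² + 100 - 1 = -19901, RHS = 2·100 = 200; -19901 ≠ 200 — holds
x = -100: LHS = -2·(-100)² + (-100) - 1 = -20101, RHS = 2·(-100) = -200; -20101 ≠ -200 — holds

Answer: Yes, holds for both x = 100 and x = -100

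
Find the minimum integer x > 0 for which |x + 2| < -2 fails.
Testing positive integers:
x = 1: LHS = |1 + 2| = |3| = 3; 3 < -2 — FAILS  ← smallest positive counterexample

Answer: x = 1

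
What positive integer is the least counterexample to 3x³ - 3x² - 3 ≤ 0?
Testing positive integers:
x = 1: LHS = 3·1³ - 3·1² - 3 = -3; -3 ≤ 0 — holds
x = 2: LHS = 3·2³ - 3·2² - 3 = 9; 9 ≤ 0 — FAILS  ← smallest positive counterexample

Answer: x = 2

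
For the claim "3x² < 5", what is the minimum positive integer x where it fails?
Testing positive integers:
x = 1: LHS = 3·1² = 3; 3 < 5 — holds
x = 2: LHS = 3·2² = 12; 12 < 5 — FAILS  ← smallest positive counterexample

Answer: x = 2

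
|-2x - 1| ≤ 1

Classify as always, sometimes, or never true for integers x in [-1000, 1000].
Holds at x = 0: LHS = |-2·0 - 1| = |-1| = 1; 1 ≤ 1 — holds
Fails at x = 1: LHS = |-2·1 - 1| = |-3| = 3; 3 ≤ 1 — FAILS
It is satisfied by some integers in the range but not all.

Answer: Sometimes true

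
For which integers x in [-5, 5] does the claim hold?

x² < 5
Holds for: {-2, -1, 0, 1, 2}
Fails for: {-5, -4, -3, 3, 4, 5}

Answer: {-2, -1, 0, 1, 2}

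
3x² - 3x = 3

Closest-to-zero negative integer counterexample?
Testing negative integers from -1 downward:
x = -1: LHS = 3·(-1)² - 3·(-1) = 6; 6 = 3 — FAILS  ← closest negative counterexample to 0

Answer: x = -1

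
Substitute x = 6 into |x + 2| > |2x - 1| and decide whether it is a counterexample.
Substitute x = 6 into the relation:
x = 6: LHS = |6 + 2| = |8| = 8, RHS = |2·6 - 1| = |11| = 11; 8 > 11 — FAILS

Since the claim fails at x = 6, this value is a counterexample.

Answer: Yes, x = 6 is a counterexample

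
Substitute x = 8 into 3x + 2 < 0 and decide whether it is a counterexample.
Substitute x = 8 into the relation:
x = 8: LHS = 3·8 + 2 = 26; 26 < 0 — FAILS

Since the claim fails at x = 8, this value is a counterexample.

Answer: Yes, x = 8 is a counterexample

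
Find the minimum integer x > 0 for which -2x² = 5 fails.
Testing positive integers:
x = 1: LHS = -2·1² = -2; -2 = 5 — FAILS  ← smallest positive counterexample

Answer: x = 1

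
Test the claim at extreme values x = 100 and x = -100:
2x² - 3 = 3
x = 100: LHS = 2·100² - 3 = 19997; 19997 = 3 — FAILS
x = -100: LHS = 2·(-100)² - 3 = 19997; 19997 = 3 — FAILS

Answer: No, fails for both x = 100 and x = -100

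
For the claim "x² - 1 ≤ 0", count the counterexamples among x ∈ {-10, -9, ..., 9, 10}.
Counterexamples in [-10, 10]: {-10, -9, -8, -7, -6, -5, -4, -3, -2, 2, 3, 4, 5, 6, 7, 8, 9, 10}.

Counting them gives 18 values.

Answer: 18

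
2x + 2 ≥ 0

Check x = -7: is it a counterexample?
Substitute x = -7 into the relation:
x = -7: LHS = 2·(-7) + 2 = -12; -12 ≥ 0 — FAILS

Since the claim fails at x = -7, this value is a counterexample.

Answer: Yes, x = -7 is a counterexample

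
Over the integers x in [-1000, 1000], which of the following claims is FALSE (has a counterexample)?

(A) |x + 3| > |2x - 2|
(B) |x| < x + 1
(A) x = -1: LHS = |(-1) + 3| = |2| = 2, RHS = |2·(-1) - 2| = |-4| = 4; 2 > 4 — FAILS
(B) x = -1: LHS = |-1| = 1, RHS = (-1) + 1 = 0; 1 < 0 — FAILS

Answer: Both A and B are false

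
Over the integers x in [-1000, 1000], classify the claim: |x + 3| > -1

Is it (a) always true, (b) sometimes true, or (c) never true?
An absolute value is never negative, so the left side is ≥ 0 for every x, while the right side is -1. Tightest case in [-1000, 1000] is x = -3:
x = -3: LHS = |(-3) + 3| = |0| = 0; 0 > -1 — holds
Hence LHS − RHS is never zero or negative, i.e. LHS > RHS throughout, so the relation holds for every integer in [-1000, 1000].

No counterexample exists.

Answer: Always true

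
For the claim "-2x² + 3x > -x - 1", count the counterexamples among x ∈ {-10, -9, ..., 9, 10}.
Counterexamples in [-10, 10]: {-10, -9, -8, -7, -6, -5, -4, -3, -2, -1, 3, 4, 5, 6, 7, 8, 9, 10}.

Counting them gives 18 values.

Answer: 18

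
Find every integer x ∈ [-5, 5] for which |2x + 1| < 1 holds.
Over all integers in [-5, 5], LHS − RHS is smallest at x = 0, where it equals 0:
x = 0: LHS = |2·0 + 1| = |1| = 1; 1 < 1 — FAILS
At the ends of the range:
x = -5: LHS = |2·(-5) + 1| = |-9| = 9; 9 < 1 — FAILS
x = 5: LHS = |2·5 + 1| = |11| = 11; 11 < 1 — FAILS
Hence LHS − RHS is never negative, i.e. LHS ≥ RHS throughout, so the claimed relation (<) fails for every integer in [-5, 5].

Answer: None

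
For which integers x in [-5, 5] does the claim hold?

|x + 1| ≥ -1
An absolute value is never negative, so the left side is ≥ 0 for every x, while the right side is -1. Tightest case in [-5, 5] is x = -1:
x = -1: LHS = |(-1) + 1| = |0| = 0; 0 ≥ -1 — holds
Hence LHS − RHS is never negative, i.e. LHS ≥ RHS throughout, so the relation holds for every integer in [-5, 5].

Answer: All integers in [-5, 5]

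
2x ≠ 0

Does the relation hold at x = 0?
x = 0: LHS = 2·0 = 0; 0 ≠ 0 — FAILS

The relation fails at x = 0, so x = 0 is a counterexample.

Answer: No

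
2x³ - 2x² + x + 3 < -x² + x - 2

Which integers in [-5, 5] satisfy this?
Holds for: {-5, -4, -3, -2}
Fails for: {-1, 0, 1, 2, 3, 4, 5}

Answer: {-5, -4, -3, -2}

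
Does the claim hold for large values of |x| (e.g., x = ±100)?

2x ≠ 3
x = 100: LHS = 2·100 = 200; 200 ≠ 3 — holds
x = -100: LHS = 2·(-100) = -200; -200 ≠ 3 — holds

Answer: Yes, holds for both x = 100 and x = -100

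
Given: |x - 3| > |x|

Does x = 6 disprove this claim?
Substitute x = 6 into the relation:
x = 6: LHS = |6 - 3| = |3| = 3, RHS = |6| = 6; 3 > 6 — FAILS

Since the claim fails at x = 6, this value is a counterexample.

Answer: Yes, x = 6 is a counterexample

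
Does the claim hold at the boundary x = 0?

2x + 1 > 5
x = 0: LHS = 2·0 + 1 = 1; 1 > 5 — FAILS

The relation fails at x = 0, so x = 0 is a counterexample.

Answer: No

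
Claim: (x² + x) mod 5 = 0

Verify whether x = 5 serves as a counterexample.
Substitute x = 5 into the relation:
x = 5: LHS = (5² + 5) mod 5 = 30 mod 5 = 0; 0 = 0 — holds

The claim holds here, so x = 5 is not a counterexample. (A counterexample exists elsewhere, e.g. x = 1.)

Answer: No, x = 5 is not a counterexample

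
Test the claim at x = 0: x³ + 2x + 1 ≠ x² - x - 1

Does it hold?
x = 0: LHS = 0³ + 2·0 + 1 = 1, RHS = 0² - 0 - 1 = -1; 1 ≠ -1 — holds

The relation is satisfied at x = 0.

Answer: Yes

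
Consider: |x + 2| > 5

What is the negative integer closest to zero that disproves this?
Testing negative integers from -1 downward:
x = -1: LHS = |(-1) + 2| = |1| = 1; 1 > 5 — FAILS  ← closest negative counterexample to 0

Answer: x = -1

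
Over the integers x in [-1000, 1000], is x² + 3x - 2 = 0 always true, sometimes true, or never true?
Track d = LHS − RHS over the integers in [-1000, 1000]. Equality would need d = 0, but d changes sign only between consecutive integers, jumping over 0:
x = -4: LHS = (-4)² + 3·(-4) - 2 = 2; 2 = 0 — FAILS  (d = 2)
x = -3: LHS = (-3)² + 3·(-3) - 2 = -2; -2 = 0 — FAILS  (d = -2)
x = 0: LHS = 0² + 3·0 - 2 = -2; -2 = 0 — FAILS  (d = -2)
x = 1: LHS = 1² + 3·1 - 2 = 2; 2 = 0 — FAILS  (d = 2)
Away from these crossings d keeps a constant sign, and checking every integer in [-1000, 1000] confirms d ≠ 0 throughout. Hence the two sides are never equal, so the claimed relation (=) fails for every integer in [-1000, 1000].

No integer in the range satisfies it.

Answer: Never true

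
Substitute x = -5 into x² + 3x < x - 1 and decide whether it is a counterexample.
Substitute x = -5 into the relation:
x = -5: LHS = (-5)² + 3·(-5) = 10, RHS = (-5) - 1 = -6; 10 < -6 — FAILS

Since the claim fails at x = -5, this value is a counterexample.

Answer: Yes, x = -5 is a counterexample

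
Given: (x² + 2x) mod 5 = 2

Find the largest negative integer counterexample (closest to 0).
Testing negative integers from -1 downward:
x = -1: LHS = ((-1)² + 2·(-1)) mod 5 = (-1) mod 5 = 4; 4 = 2 — FAILS  ← closest negative counterexample to 0

Answer: x = -1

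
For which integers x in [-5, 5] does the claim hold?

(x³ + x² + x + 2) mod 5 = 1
Holds for: {-3, -2, -1, 2, 3, 4}
Fails for: {-5, -4, 0, 1, 5}

Answer: {-3, -2, -1, 2, 3, 4}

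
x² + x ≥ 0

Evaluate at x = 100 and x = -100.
x = 100: LHS = 100² + 100 = 10100; 10100 ≥ 0 — holds
x = -100: LHS = (-100)² + (-100) = 9900; 9900 ≥ 0 — holds

Answer: Yes, holds for both x = 100 and x = -100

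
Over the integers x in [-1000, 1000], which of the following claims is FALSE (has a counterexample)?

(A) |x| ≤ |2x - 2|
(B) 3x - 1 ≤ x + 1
(A) x = 1: LHS = |1| = 1, RHS = |2·1 - 2| = |0| = 0; 1 ≤ 0 — FAILS
(B) x = 2: LHS = 3·2 - 1 = 5, RHS = 2 + 1 = 3; 5 ≤ 3 — FAILS

Answer: Both A and B are false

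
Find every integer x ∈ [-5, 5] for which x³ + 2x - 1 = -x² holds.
Track d = LHS − RHS over the integers in [-5, 5]. Equality would need d = 0, but d changes sign only between consecutive integers, jumping over 0:
x = 0: LHS = 0³ + 2·0 - 1 = -1, RHS = -0² = 0; -1 = 0 — FAILS  (d = -1)
x = 1: LHS = 1³ + 2·1 - 1 = 2, RHS = -1² = -1; 2 = -1 — FAILS  (d = 3)
Away from these crossings d keeps a constant sign, and checking every integer in [-5, 5] confirms d ≠ 0 throughout. Hence the two sides are never equal, so the claimed relation (=) fails for every integer in [-5, 5].

Answer: None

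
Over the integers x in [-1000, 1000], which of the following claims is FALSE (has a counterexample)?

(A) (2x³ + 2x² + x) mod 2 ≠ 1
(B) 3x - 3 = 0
(A) x = 1: LHS = (2·1³ + 2·1² + 1) mod 2 = 5 mod 2 = 1; 1 ≠ 1 — FAILS
(B) x = 0: LHS = 3·0 - 3 = -3; -3 = 0 — FAILS

Answer: Both A and B are false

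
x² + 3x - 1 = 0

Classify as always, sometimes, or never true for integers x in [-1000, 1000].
Track d = LHS − RHS over the integers in [-1000, 1000]. Equality would need d = 0, but d changes sign only between consecutive integers, jumping over 0:
x = -4: LHS = (-4)² + 3·(-4) - 1 = 3; 3 = 0 — FAILS  (d = 3)
x = -3: LHS = (-3)² + 3·(-3) - 1 = -1; -1 = 0 — FAILS  (d = -1)
x = 0: LHS = 0² + 3·0 - 1 = -1; -1 = 0 — FAILS  (d = -1)
x = 1: LHS = 1² + 3·1 - 1 = 3; 3 = 0 — FAILS  (d = 3)
Away from these crossings d keeps a constant sign, and checking every integer in [-1000, 1000] confirms d ≠ 0 throughout. Hence the two sides are never equal, so the claimed relation (=) fails for every integer in [-1000, 1000].

No integer in the range satisfies it.

Answer: Never true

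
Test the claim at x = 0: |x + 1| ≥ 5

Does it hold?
x = 0: LHS = |0 + 1| = |1| = 1; 1 ≥ 5 — FAILS

The relation fails at x = 0, so x = 0 is a counterexample.

Answer: No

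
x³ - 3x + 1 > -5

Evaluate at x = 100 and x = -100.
x = 100: LHS = 100³ - 3·100 + 1 = 999701; 999701 > -5 — holds
x = -100: LHS = (-100)³ - 3·(-100) + 1 = -999699; -999699 > -5 — FAILS

Answer: Partially: holds for x = 100, fails for x = -100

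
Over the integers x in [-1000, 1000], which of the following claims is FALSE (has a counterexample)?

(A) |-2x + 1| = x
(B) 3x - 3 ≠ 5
(A) x = 0: LHS = |-2·0 + 1| = |1| = 1; 1 = 0 — FAILS

(B) Track d = LHS − RHS over the integers in [-1000, 1000]. Equality would need d = 0, but d changes sign only between consecutive integers, jumping over 0:
x = 2: LHS = 3·2 - 3 = 3; 3 ≠ 5 — holds  (d = -2)
x = 3: LHS = 3·3 - 3 = 6; 6 ≠ 5 — holds  (d = 1)
Away from these crossings d keeps a constant sign, and checking every integer in [-1000, 1000] confirms d ≠ 0 throughout. Hence the two sides are never equal, so the relation holds for every integer in [-1000, 1000].

Only (A) has a counterexample.

Answer: A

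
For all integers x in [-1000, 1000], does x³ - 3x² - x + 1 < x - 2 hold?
The claim fails at x = 0:
x = 0: LHS = 0³ - 3·0² - 0 + 1 = 1, RHS = 0 - 2 = -2; 1 < -2 — FAILS

Because a single integer refutes it, the statement is false.

Answer: False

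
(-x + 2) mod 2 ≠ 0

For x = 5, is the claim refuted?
Substitute x = 5 into the relation:
x = 5: LHS = (-5 + 2) mod 2 = (-3) mod 2 = 1; 1 ≠ 0 — holds

The claim holds here, so x = 5 is not a counterexample. (A counterexample exists elsewhere, e.g. x = 0.)

Answer: No, x = 5 is not a counterexample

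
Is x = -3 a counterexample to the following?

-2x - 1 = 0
Substitute x = -3 into the relation:
x = -3: LHS = -2·(-3) - 1 = 5; 5 = 0 — FAILS

Since the claim fails at x = -3, this value is a counterexample.

Answer: Yes, x = -3 is a counterexample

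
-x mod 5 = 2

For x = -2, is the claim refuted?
Substitute x = -2 into the relation:
x = -2: LHS = (-(-2)) mod 5 = 2 mod 5 = 2; 2 = 2 — holds

The claim holds here, so x = -2 is not a counterexample. (A counterexample exists elsewhere, e.g. x = 0.)

Answer: No, x = -2 is not a counterexample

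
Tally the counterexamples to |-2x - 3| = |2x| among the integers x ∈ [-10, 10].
Counterexamples in [-10, 10]: {-10, -9, -8, -7, -6, -5, -4, -3, -2, -1, 0, 1, 2, 3, 4, 5, 6, 7, 8, 9, 10}.

Counting them gives 21 values.

Answer: 21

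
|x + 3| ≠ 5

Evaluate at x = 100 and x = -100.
x = 100: LHS = |100 + 3| = |103| = 103; 103 ≠ 5 — holds
x = -100: LHS = |(-100) + 3| = |-97| = 97; 97 ≠ 5 — holds

Answer: Yes, holds for both x = 100 and x = -100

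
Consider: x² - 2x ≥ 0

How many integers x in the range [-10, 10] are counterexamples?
Counterexamples in [-10, 10]: {1}.

Counting them gives 1 values.

Answer: 1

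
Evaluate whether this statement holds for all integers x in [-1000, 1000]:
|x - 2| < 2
The claim fails at x = 0:
x = 0: LHS = |0 - 2| = |-2| = 2; 2 < 2 — FAILS

Because a single integer refutes it, the statement is false.

Answer: False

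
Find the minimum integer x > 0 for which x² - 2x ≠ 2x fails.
Testing positive integers:
x = 1: LHS = 1² - 2·1 = -1, RHS = 2·1 = 2; -1 ≠ 2 — holds
x = 2: LHS = 2² - 2·2 = 0, RHS = 2·2 = 4; 0 ≠ 4 — holds
x = 3: LHS = 3² - 2·3 = 3, RHS = 2·3 = 6; 3 ≠ 6 — holds
x = 4: LHS = 4² - 2·4 = 8, RHS = 2·4 = 8; 8 ≠ 8 — FAILS  ← smallest positive counterexample

Answer: x = 4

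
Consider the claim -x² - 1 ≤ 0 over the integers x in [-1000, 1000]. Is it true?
Over all integers in [-1000, 1000], LHS − RHS is largest at x = 0, where it equals -1:
x = 0: LHS = -0² - 1 = -1; -1 ≤ 0 — holds
At the ends of the range:
x = -1000: LHS = -(-1000)² - 1 = -1000001; -1000001 ≤ 0 — holds
x = 1000: LHS = -1000² - 1 = -1000001; -1000001 ≤ 0 — holds
Hence LHS − RHS is never positive, i.e. LHS ≤ RHS throughout, so the relation holds for every integer in [-1000, 1000].

No counterexample exists.

Answer: True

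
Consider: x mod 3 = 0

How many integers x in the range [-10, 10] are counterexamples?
Counterexamples in [-10, 10]: {-10, -8, -7, -5, -4, -2, -1, 1, 2, 4, 5, 7, 8, 10}.

Counting them gives 14 values.

Answer: 14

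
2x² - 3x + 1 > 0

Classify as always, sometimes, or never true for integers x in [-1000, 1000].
Holds at x = 0: LHS = 2·0² - 3·0 + 1 = 1; 1 > 0 — holds
Fails at x = 1: LHS = 2·1² - 3·1 + 1 = 0; 0 > 0 — FAILS
It is satisfied by some integers in the range but not all.

Answer: Sometimes true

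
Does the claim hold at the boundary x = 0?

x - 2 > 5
x = 0: LHS = 0 - 2 = -2; -2 > 5 — FAILS

The relation fails at x = 0, so x = 0 is a counterexample.

Answer: No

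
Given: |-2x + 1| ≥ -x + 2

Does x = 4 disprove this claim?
Substitute x = 4 into the relation:
x = 4: LHS = |-2·4 + 1| = |-7| = 7, RHS = -4 + 2 = -2; 7 ≥ -2 — holds

The claim holds here, so x = 4 is not a counterexample. (A counterexample exists elsewhere, e.g. x = 0.)

Answer: No, x = 4 is not a counterexample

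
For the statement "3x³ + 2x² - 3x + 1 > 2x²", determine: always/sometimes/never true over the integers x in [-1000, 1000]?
Holds at x = 0: LHS = 3·0³ + 2·0² - 3·0 + 1 = 1, RHS = 2·0² = 0; 1 > 0 — holds
Fails at x = -2: LHS = 3·(-2)³ + 2·(-2)² - 3·(-2) + 1 = -9, RHS = 2·(-2)² = 8; -9 > 8 — FAILS
It is satisfied by some integers in the range but not all.

Answer: Sometimes true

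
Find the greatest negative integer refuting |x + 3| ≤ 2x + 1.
Testing negative integers from -1 downward:
x = -1: LHS = |(-1) + 3| = |2| = 2, RHS = 2·(-1) + 1 = -1; 2 ≤ -1 — FAILS  ← closest negative counterexample to 0

Answer: x = -1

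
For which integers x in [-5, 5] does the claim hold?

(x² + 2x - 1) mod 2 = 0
Holds for: {-5, -3, -1, 1, 3, 5}
Fails for: {-4, -2, 0, 2, 4}

Answer: {-5, -3, -1, 1, 3, 5}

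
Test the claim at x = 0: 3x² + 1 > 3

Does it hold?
x = 0: LHS = 3·0² + 1 = 1; 1 > 3 — FAILS

The relation fails at x = 0, so x = 0 is a counterexample.

Answer: No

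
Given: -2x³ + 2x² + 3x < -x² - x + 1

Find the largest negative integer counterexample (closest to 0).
Testing negative integers from -1 downward:
x = -1: LHS = -2·(-1)³ + 2·(-1)² + 3·(-1) = 1, RHS = -(-1)² - (-1) + 1 = 1; 1 < 1 — FAILS  ← closest negative counterexample to 0

Answer: x = -1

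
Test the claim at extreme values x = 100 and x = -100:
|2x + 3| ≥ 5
x = 100: LHS = |2·100 + 3| = |203| = 203; 203 ≥ 5 — holds
x = -100: LHS = |2·(-100) + 3| = |-197| = 197; 197 ≥ 5 — holds

Answer: Yes, holds for both x = 100 and x = -100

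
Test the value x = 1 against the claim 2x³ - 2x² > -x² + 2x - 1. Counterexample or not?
Substitute x = 1 into the relation:
x = 1: LHS = 2·1³ - 2·1² = 0, RHS = -1² + 2·1 - 1 = 0; 0 > 0 — FAILS

Since the claim fails at x = 1, this value is a counterexample.

Answer: Yes, x = 1 is a counterexample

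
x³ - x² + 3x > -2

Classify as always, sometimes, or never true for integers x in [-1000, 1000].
Holds at x = 0: LHS = 0³ - 0² + 3·0 = 0; 0 > -2 — holds
Fails at x = -1: LHS = (-1)³ - (-1)² + 3·(-1) = -5; -5 > -2 — FAILS
It is satisfied by some integers in the range but not all.

Answer: Sometimes true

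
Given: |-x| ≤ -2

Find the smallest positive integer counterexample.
Testing positive integers:
x = 1: LHS = |-1| = 1; 1 ≤ -2 — FAILS  ← smallest positive counterexample

Answer: x = 1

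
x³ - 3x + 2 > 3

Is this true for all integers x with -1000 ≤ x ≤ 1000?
The claim fails at x = 0:
x = 0: LHS = 0³ - 3·0 + 2 = 2; 2 > 3 — FAILS

Because a single integer refutes it, the statement is false.

Answer: False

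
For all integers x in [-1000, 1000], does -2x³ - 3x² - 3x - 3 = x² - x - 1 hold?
The claim fails at x = 0:
x = 0: LHS = -2·0³ - 3·0² - 3·0 - 3 = -3, RHS = 0² - 0 - 1 = -1; -3 = -1 — FAILS

Because a single integer refutes it, the statement is false.

Answer: False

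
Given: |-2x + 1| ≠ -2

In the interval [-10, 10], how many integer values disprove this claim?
An absolute value is never negative, so the left side is ≥ 0 for every x, while the right side is -2. Tightest case in [-10, 10] is x = 0:
x = 0: LHS = |-2·0 + 1| = |1| = 1; 1 ≠ -2 — holds
Hence LHS − RHS is never 0, i.e. the two sides are never equal, so the relation holds for every integer in [-10, 10].

No counterexample appears in that range.

Answer: 0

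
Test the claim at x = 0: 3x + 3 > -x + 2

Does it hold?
x = 0: LHS = 3·0 + 3 = 3, RHS = -0 + 2 = 2; 3 > 2 — holds

The relation is satisfied at x = 0.

Answer: Yes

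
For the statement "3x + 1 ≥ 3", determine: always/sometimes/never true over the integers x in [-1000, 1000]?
Holds at x = 1: LHS = 3·1 + 1 = 4; 4 ≥ 3 — holds
Fails at x = 0: LHS = 3·0 + 1 = 1; 1 ≥ 3 — FAILS
It is satisfied by some integers in the range but not all.

Answer: Sometimes true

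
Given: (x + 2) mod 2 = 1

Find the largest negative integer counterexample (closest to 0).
Testing negative integers from -1 downward:
x = -1: LHS = ((-1) + 2) mod 2 = 1 mod 2 = 1; 1 = 1 — holds
x = -2: LHS = ((-2) + 2) mod 2 = 0 mod 2 = 0; 0 = 1 — FAILS  ← closest negative counterexample to 0

Answer: x = -2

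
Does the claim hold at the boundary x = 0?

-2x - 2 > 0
x = 0: LHS = -2·0 - 2 = -2; -2 > 0 — FAILS

The relation fails at x = 0, so x = 0 is a counterexample.

Answer: No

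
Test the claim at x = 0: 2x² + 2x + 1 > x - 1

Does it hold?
x = 0: LHS = 2·0² + 2·0 + 1 = 1, RHS = 0 - 1 = -1; 1 > -1 — holds

The relation is satisfied at x = 0.

Answer: Yes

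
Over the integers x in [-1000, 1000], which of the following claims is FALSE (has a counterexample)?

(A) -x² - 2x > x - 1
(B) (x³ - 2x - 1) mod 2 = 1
(A) x = 1: LHS = -1² - 2·1 = -3, RHS = 1 - 1 = 0; -3 > 0 — FAILS
(B) x = 1: LHS = (1³ - 2·1 - 1) mod 2 = (-2) mod 2 = 0; 0 = 1 — FAILS

Answer: Both A and B are false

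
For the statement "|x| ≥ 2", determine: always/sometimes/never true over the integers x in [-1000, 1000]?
Holds at x = 2: LHS = |2| = 2; 2 ≥ 2 — holds
Fails at x = 0: LHS = |0| = 0; 0 ≥ 2 — FAILS
It is satisfied by some integers in the range but not all.

Answer: Sometimes true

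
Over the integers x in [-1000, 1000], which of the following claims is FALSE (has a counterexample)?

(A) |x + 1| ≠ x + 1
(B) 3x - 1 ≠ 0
(A) x = 0: LHS = |0 + 1| = |1| = 1, RHS = 0 + 1 = 1; 1 ≠ 1 — FAILS

(B) Track d = LHS − RHS over the integers in [-1000, 1000]. Equality would need d = 0, but d changes sign only between consecutive integers, jumping over 0:
x = 0: LHS = 3·0 - 1 = -1; -1 ≠ 0 — holds  (d = -1)
x = 1: LHS = 3·1 - 1 = 2; 2 ≠ 0 — holds  (d = 2)
Away from these crossings d keeps a constant sign, and checking every integer in [-1000, 1000] confirms d ≠ 0 throughout. Hence the two sides are never equal, so the relation holds for every integer in [-1000, 1000].

Only (A) has a counterexample.

Answer: A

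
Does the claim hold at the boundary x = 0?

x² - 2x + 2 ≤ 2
x = 0: LHS = 0² - 2·0 + 2 = 2; 2 ≤ 2 — holds

The relation is satisfied at x = 0.

Answer: Yes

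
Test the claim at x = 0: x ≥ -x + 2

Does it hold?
x = 0: RHS = -0 + 2 = 2; 0 ≥ 2 — FAILS

The relation fails at x = 0, so x = 0 is a counterexample.

Answer: No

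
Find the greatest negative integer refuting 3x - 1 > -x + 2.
Testing negative integers from -1 downward:
x = -1: LHS = 3·(-1) - 1 = -4, RHS = -(-1) + 2 = 3; -4 > 3 — FAILS  ← closest negative counterexample to 0

Answer: x = -1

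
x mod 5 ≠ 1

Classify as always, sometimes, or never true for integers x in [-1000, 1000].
Holds at x = 0: LHS = 0 mod 5 = 0; 0 ≠ 1 — holds
Fails at x = 1: LHS = 1 mod 5 = 1; 1 ≠ 1 — FAILS
It is satisfied by some integers in the range but not all.

Answer: Sometimes true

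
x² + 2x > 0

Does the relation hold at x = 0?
x = 0: LHS = 0² + 2·0 = 0; 0 > 0 — FAILS

The relation fails at x = 0, so x = 0 is a counterexample.

Answer: No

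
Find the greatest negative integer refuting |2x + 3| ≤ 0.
Testing negative integers from -1 downward:
x = -1: LHS = |2·(-1) + 3| = |1| = 1; 1 ≤ 0 — FAILS  ← closest negative counterexample to 0

Answer: x = -1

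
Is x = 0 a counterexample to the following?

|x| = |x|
Substitute x = 0 into the relation:
x = 0: LHS = |0| = 0, RHS = |0| = 0; 0 = 0 — holds

The relation holds at x = 0, so it is not a counterexample.

Answer: No, x = 0 is not a counterexample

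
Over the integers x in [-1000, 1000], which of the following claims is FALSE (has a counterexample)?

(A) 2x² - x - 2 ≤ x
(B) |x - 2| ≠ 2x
(A) x = -1: LHS = 2·(-1)² - (-1) - 2 = 1; 1 ≤ -1 — FAILS

(B) Track d = LHS − RHS over the integers in [-1000, 1000]. Equality would need d = 0, but d changes sign only between consecutive integers, jumping over 0:
x = 0: LHS = |0 - 2| = |-2| = 2, RHS = 2·0 = 0; 2 ≠ 0 — holds  (d = 2)
x = 1: LHS = |1 - 2| = |-1| = 1, RHS = 2·1 = 2; 1 ≠ 2 — holds  (d = -1)
Away from these crossings d keeps a constant sign, and checking every integer in [-1000, 1000] confirms d ≠ 0 throughout. Hence the two sides are never equal, so the relation holds for every integer in [-1000, 1000].

Only (A) has a counterexample.

Answer: A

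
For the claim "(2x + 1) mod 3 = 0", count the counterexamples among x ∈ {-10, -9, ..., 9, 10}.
Counterexamples in [-10, 10]: {-10, -9, -7, -6, -4, -3, -1, 0, 2, 3, 5, 6, 8, 9}.

Counting them gives 14 values.

Answer: 14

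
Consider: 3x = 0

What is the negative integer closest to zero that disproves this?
Testing negative integers from -1 downward:
x = -1: LHS = 3·(-1) = -3; -3 = 0 — FAILS  ← closest negative counterexample to 0

Answer: x = -1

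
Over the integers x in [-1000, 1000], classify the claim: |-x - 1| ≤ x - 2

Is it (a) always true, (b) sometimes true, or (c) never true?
Over all integers in [-1000, 1000], LHS − RHS is smallest at x = 0, where it equals 3:
x = 0: LHS = |-0 - 1| = |-1| = 1, RHS = 0 - 2 = -2; 1 ≤ -2 — FAILS
At the ends of the range:
x = -1000: LHS = |-(-1000) - 1| = |999| = 999, RHS = (-1000) - 2 = -1002; 999 ≤ -1002 — FAILS
x = 1000: LHS = |-1000 - 1| = |-1001| = 1001, RHS = 1000 - 2 = 998; 1001 ≤ 998 — FAILS
Hence LHS − RHS is never zero or negative, i.e. LHS > RHS throughout, so the claimed relation (≤) fails for every integer in [-1000, 1000].

No integer in the range satisfies it.

Answer: Never true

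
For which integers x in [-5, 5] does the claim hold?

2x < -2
Holds for: {-5, -4, -3, -2}
Fails for: {-1, 0, 1, 2, 3, 4, 5}

Answer: {-5, -4, -3, -2}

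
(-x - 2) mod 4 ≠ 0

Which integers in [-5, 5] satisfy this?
Holds for: {-5, -4, -3, -1, 0, 1, 3, 4, 5}
Fails for: {-2, 2}

Answer: {-5, -4, -3, -1, 0, 1, 3, 4, 5}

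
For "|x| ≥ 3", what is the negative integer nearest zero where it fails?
Testing negative integers from -1 downward:
x = -1: LHS = |-1| = 1; 1 ≥ 3 — FAILS  ← closest negative counterexample to 0

Answer: x = -1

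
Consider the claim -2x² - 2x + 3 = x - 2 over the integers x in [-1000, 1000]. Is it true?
The claim fails at x = 0:
x = 0: LHS = -2·0² - 2·0 + 3 = 3, RHS = 0 - 2 = -2; 3 = -2 — FAILS

Because a single integer refutes it, the statement is false.

Answer: False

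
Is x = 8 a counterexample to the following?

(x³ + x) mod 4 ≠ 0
Substitute x = 8 into the relation:
x = 8: LHS = (8³ + 8) mod 4 = 520 mod 4 = 0; 0 ≠ 0 — FAILS

Since the claim fails at x = 8, this value is a counterexample.

Answer: Yes, x = 8 is a counterexample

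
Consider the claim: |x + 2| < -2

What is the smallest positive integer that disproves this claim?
Testing positive integers:
x = 1: LHS = |1 + 2| = |3| = 3; 3 < -2 — FAILS  ← smallest positive counterexample

Answer: x = 1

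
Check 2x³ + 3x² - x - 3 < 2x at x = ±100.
x = 100: LHS = 2·100³ + 3·100² - 100 - 3 = 2029897, RHS = 2·100 = 200; 2029897 < 200 — FAILS
x = -100: LHS = 2·(-100)³ + 3·(-100)² - (-100) - 3 = -1969903, RHS = 2·(-100) = -200; -1969903 < -200 — holds

Answer: Partially: fails for x = 100, holds for x = -100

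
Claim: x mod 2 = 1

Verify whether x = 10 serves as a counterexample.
Substitute x = 10 into the relation:
x = 10: LHS = 10 mod 2 = 0; 0 = 1 — FAILS

Since the claim fails at x = 10, this value is a counterexample.

Answer: Yes, x = 10 is a counterexample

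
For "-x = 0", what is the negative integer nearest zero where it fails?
Testing negative integers from -1 downward:
x = -1: LHS = -(-1) = 1; 1 = 0 — FAILS  ← closest negative counterexample to 0

Answer: x = -1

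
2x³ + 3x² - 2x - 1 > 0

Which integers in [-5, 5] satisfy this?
Holds for: {-1, 1, 2, 3, 4, 5}
Fails for: {-5, -4, -3, -2, 0}

Answer: {-1, 1, 2, 3, 4, 5}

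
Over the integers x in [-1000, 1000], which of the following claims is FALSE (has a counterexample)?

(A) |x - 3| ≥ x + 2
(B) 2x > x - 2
(A) x = 1: LHS = |1 - 3| = |-2| = 2, RHS = 1 + 2 = 3; 2 ≥ 3 — FAILS
(B) x = -2: LHS = 2·(-2) = -4, RHS = (-2) - 2 = -4; -4 > -4 — FAILS

Answer: Both A and B are false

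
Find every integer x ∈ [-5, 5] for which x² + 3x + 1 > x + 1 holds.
Holds for: {-5, -4, -3, 1, 2, 3, 4, 5}
Fails for: {-2, -1, 0}

Answer: {-5, -4, -3, 1, 2, 3, 4, 5}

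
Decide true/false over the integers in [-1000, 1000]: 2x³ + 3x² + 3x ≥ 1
The claim fails at x = 0:
x = 0: LHS = 2·0³ + 3·0² + 3·0 = 0; 0 ≥ 1 — FAILS

Because a single integer refutes it, the statement is false.

Answer: False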